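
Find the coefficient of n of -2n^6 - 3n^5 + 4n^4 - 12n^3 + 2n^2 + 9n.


Read off the coefficient of n: 9


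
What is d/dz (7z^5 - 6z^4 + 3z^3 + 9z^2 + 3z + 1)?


Apply the power rule term by term:
  d/dz(7z^5) = 35z^4
  d/dz(-6z^4) = -24z^3
  d/dz(3z^3) = 9z^2
  d/dz(9z^2) = 18z
  d/dz(3z) = 3
  d/dz(1) = 0
p'(z) = 35z^4 - 24z^3 + 9z^2 + 18z + 3


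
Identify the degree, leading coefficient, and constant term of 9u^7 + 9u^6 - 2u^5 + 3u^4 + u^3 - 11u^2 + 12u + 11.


Highest power of u is 7, with coefficient 9. Constant term is 11.
Degree = 7, leading coefficient = 9, constant term = 11


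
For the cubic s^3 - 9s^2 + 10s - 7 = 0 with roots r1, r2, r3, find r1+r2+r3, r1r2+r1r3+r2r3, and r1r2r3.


Monic cubic s^3+bs^2+cs+d=0: sum=-b, pairwise sum=c, product=-d.
b=-9, c=10, d=-7
r1+r2+r3 = 9
r1r2+r1r3+r2r3 = 10
r1r2r3 = 7


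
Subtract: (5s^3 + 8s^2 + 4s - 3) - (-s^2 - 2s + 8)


Distribute the minus sign:
  (5s^3 + 8s^2 + 4s - 3)
- (-s^2 - 2s + 8)
Negate second polynomial: s^2 + 2s - 8
Add: 5s^3 + 9s^2 + 6s - 11


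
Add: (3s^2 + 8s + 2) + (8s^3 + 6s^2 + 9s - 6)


Align terms by degree and add:
  3s^2 + 8s + 2
+ 8s^3 + 6s^2 + 9s - 6
= 8s^3 + 9s^2 + 17s - 4


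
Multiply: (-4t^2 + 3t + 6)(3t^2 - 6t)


Distribute each term of the first polynomial:
  (-4t^2)(3t^2 - 6t) = -12t^4 + 24t^3
  (3t)(3t^2 - 6t) = 9t^3 - 18t^2
  (6)(3t^2 - 6t) = 18t^2 - 36t
Sum: -12t^4 + 33t^3 - 36t


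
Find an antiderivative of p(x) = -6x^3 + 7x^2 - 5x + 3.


Reverse power rule on each term:
  ∫ -6x^3 dx = -(3/2)x^4
  ∫ 7x^2 dx = (7/3)x^3
  ∫ -5x dx = -(5/2)x^2
  ∫ 3 dx = 3x
F(x) = -(3/2)x^4 + (7/3)x^3 - (5/2)x^2 + 3x + C


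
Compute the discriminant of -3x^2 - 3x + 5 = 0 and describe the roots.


D = b^2 - 4ac = (-3)^2 - 4(-3)(5) = 9 + 60 = 69
Since D > 0: two distinct irrational roots


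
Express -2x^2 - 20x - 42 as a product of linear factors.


Roots satisfy r1 + r2 = -b/a = -10 and r1*r2 = c/a = 21.
So r1 = -3, r2 = -7.
-2x^2 - 20x - 42 = -2(x - r1)(x - r2) = -2(x + 3)(x + 7)


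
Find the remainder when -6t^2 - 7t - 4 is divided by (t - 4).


By the Remainder Theorem, the remainder equals p(4):
  -6*(4)^2 = -96
  -7*(4)^1 = -28
  constant: -4
Sum: -96 - 28 - 4 = -128


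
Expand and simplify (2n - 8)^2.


Expand (2n - 8)^2 by repeated multiplication:
= 4n^2 - 32n + 64


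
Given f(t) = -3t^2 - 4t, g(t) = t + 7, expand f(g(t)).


Substitute g(t) into f:
f(g(t)) = -3*(t + 7)^2 + (-4)*(t + 7)
(t + 7)^2 = t^2 + 14t + 49
Expand and combine: -3t^2 - 46t - 175


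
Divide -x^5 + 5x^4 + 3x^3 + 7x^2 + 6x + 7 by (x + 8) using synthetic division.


Synthetic division with c = -8. Coefficients: -1, 5, 3, 7, 6, 7
Bring down -1.
  -1 * -8 = 8; 8 + 5 = 13
  13 * -8 = -104; -104 + 3 = -101
  -101 * -8 = 808; 808 + 7 = 815
  815 * -8 = -6520; -6520 + 6 = -6514
  -6514 * -8 = 52112; 52112 + 7 = 52119
Quotient: -x^4 + 13x^3 - 101x^2 + 815x - 6514, Remainder: 52119


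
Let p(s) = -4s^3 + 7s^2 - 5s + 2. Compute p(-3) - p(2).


p(-3) = 188
p(2) = -12
p(-3) - p(2) = 188 + 12 = 200


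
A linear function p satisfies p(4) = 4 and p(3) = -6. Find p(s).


p(s) = ms + b. Using p(4)=4, p(3)=-6:
m = (4 + 6)/(4 - 3) = 10/1 = 10
b = 4 - m*(4) = 4 - 40 = -36
p(s) = 10s - 36


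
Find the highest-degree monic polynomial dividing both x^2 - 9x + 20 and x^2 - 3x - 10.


Factor each:
  x^2 - 9x + 20 = (x - 5)(x - 4)
  x^2 - 3x - 10 = (x - 5)(x + 2)
Common monic factor: x - 5


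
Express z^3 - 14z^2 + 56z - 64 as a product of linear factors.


Try integer roots (divisors of -64). z=2: p(2)=0.
Divide out (z - 2): quotient is z^2 - 12z + 32.
Factor the quadratic: (z - 8)(z - 4)
Result: (z - 2)(z - 8)(z - 4)


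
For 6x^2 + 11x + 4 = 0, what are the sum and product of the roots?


For ax^2+bx+c=0: sum = -b/a, product = c/a.
a=6, b=11, c=4
Sum = -(11)/6 = -11/6
Product = (4)/6 = 2/3


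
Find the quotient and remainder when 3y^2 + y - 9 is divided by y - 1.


(3y^2 + y - 9) / (y - 1)
Step 1: 3y * (y - 1) = 3y^2 - 3y; subtract.
Step 2: 4 * (y - 1) = 4y - 4; subtract.
Quotient: 3y + 4, Remainder: -5


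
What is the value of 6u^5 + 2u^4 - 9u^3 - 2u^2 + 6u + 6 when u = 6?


Using direct substitution:
  6 * (6)^5 = 46656
  2 * (6)^4 = 2592
  -9 * (6)^3 = -1944
  -2 * (6)^2 = -72
  6 * (6)^1 = 36
  constant: 6
Sum = 46656 + 2592 - 1944 - 72 + 36 + 6 = 47274


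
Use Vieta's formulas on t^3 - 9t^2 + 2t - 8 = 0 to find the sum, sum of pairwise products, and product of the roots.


Monic cubic t^3+bt^2+ct+d=0: sum=-b, pairwise sum=c, product=-d.
b=-9, c=2, d=-8
r1+r2+r3 = 9
r1r2+r1r3+r2r3 = 2
r1r2r3 = 8


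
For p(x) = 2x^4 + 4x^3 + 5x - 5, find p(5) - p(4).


p(5) = 1770
p(4) = 783
p(5) - p(4) = 1770 - 783 = 987


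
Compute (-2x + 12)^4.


Expand (-2x + 12)^4 by repeated multiplication:
  (-2x + 12)^2 = 4x^2 - 48x + 144
  (-2x + 12)^3 = -8x^3 + 144x^2 - 864x + 1728
= 16x^4 - 384x^3 + 3456x^2 - 13824x + 20736


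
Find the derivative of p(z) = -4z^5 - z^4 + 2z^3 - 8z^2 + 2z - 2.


Apply the power rule term by term:
  d/dz(-4z^5) = -20z^4
  d/dz(-z^4) = -4z^3
  d/dz(2z^3) = 6z^2
  d/dz(-8z^2) = -16z
  d/dz(2z) = 2
  d/dz(-2) = 0
p'(z) = -20z^4 - 4z^3 + 6z^2 - 16z + 2


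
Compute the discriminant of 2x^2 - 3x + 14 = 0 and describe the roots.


D = b^2 - 4ac = (-3)^2 - 4(2)(14) = 9 - 112 = -103
Since D < 0: two complex conjugate roots (no real roots)


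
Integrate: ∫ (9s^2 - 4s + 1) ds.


Reverse power rule on each term:
  ∫ 9s^2 ds = 3s^3
  ∫ -4s ds = -2s^2
  ∫ 1 ds = s
F(s) = 3s^3 - 2s^2 + s + C


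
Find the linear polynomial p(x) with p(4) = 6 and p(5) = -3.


p(x) = mx + b. Using p(4)=6, p(5)=-3:
m = (6 + 3)/(4 - 5) = 9/-1 = -9
b = 6 - m*(4) = 6 + 36 = 42
p(x) = -9x + 42


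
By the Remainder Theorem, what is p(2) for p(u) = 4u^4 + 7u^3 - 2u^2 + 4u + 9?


By the Remainder Theorem, the remainder equals p(2):
  4*(2)^4 = 64
  7*(2)^3 = 56
  -2*(2)^2 = -8
  4*(2)^1 = 8
  constant: 9
Sum: 64 + 56 - 8 + 8 + 9 = 129


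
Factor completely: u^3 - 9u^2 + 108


Try integer roots (divisors of 108). u=6: p(6)=0.
Divide out (u - 6): quotient is u^2 - 3u - 18.
Factor the quadratic: (u + 3)(u - 6)
Result: (u - 6)(u + 3)(u - 6)


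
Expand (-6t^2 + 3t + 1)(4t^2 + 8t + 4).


Distribute each term of the first polynomial:
  (-6t^2)(4t^2 + 8t + 4) = -24t^4 - 48t^3 - 24t^2
  (3t)(4t^2 + 8t + 4) = 12t^3 + 24t^2 + 12t
  (1)(4t^2 + 8t + 4) = 4t^2 + 8t + 4
Sum: -24t^4 - 36t^3 + 4t^2 + 20t + 4


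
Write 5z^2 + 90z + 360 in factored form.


Roots satisfy r1 + r2 = -b/a = -18 and r1*r2 = c/a = 72.
So r1 = -12, r2 = -6.
5z^2 + 90z + 360 = 5(z - r1)(z - r2) = 5(z + 12)(z + 6)


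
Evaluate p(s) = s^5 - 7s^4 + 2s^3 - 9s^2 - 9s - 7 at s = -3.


Using direct substitution:
  1 * (-3)^5 = -243
  -7 * (-3)^4 = -567
  2 * (-3)^3 = -54
  -9 * (-3)^2 = -81
  -9 * (-3)^1 = 27
  constant: -7
Sum = -243 - 567 - 54 - 81 + 27 - 7 = -925


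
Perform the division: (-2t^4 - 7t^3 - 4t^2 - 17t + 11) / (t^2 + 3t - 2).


(-2t^4 - 7t^3 - 4t^2 - 17t + 11) / (t^2 + 3t - 2)
Step 1: -2t^2 * (t^2 + 3t - 2) = -2t^4 - 6t^3 + 4t^2; subtract.
Step 2: -t * (t^2 + 3t - 2) = -t^3 - 3t^2 + 2t; subtract.
Step 3: -5 * (t^2 + 3t - 2) = -5t^2 - 15t + 10; subtract.
Quotient: -2t^2 - t - 5, Remainder: -4t + 1


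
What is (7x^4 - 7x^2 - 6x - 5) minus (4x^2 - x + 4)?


Distribute the minus sign:
  (7x^4 - 7x^2 - 6x - 5)
- (4x^2 - x + 4)
Negate second polynomial: -4x^2 + x - 4
Add: 7x^4 - 11x^2 - 5x - 9


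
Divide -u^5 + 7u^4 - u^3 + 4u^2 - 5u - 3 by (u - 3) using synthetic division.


Synthetic division with c = 3. Coefficients: -1, 7, -1, 4, -5, -3
Bring down -1.
  -1 * 3 = -3; -3 + 7 = 4
  4 * 3 = 12; 12 - 1 = 11
  11 * 3 = 33; 33 + 4 = 37
  37 * 3 = 111; 111 - 5 = 106
  106 * 3 = 318; 318 - 3 = 315
Quotient: -u^4 + 4u^3 + 11u^2 + 37u + 106, Remainder: 315


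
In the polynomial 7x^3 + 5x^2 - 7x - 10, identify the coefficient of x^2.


Read off the coefficient of x^2: 5


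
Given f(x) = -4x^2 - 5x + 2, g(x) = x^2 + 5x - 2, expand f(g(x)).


Substitute g(x) into f:
f(g(x)) = -4*(x^2 + 5x - 2)^2 + (-5)*(x^2 + 5x - 2) + 2
(x^2 + 5x - 2)^2 = x^4 + 10x^3 + 21x^2 - 20x + 4
Expand and combine: -4x^4 - 40x^3 - 89x^2 + 55x - 4


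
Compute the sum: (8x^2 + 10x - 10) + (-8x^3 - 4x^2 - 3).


Align terms by degree and add:
  8x^2 + 10x - 10
  -8x^3 - 4x^2 - 3
= -8x^3 + 4x^2 + 10x - 13


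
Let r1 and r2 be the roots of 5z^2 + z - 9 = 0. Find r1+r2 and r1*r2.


For az^2+bz+c=0: sum = -b/a, product = c/a.
a=5, b=1, c=-9
Sum = -(1)/5 = -1/5
Product = (-9)/5 = -9/5


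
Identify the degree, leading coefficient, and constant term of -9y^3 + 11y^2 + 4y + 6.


Highest power of y is 3, with coefficient -9. Constant term is 6.
Degree = 3, leading coefficient = -9, constant term = 6


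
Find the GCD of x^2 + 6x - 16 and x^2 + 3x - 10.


Factor each:
  x^2 + 6x - 16 = (x - 2)(x + 8)
  x^2 + 3x - 10 = (x - 2)(x + 5)
Common monic factor: x - 2


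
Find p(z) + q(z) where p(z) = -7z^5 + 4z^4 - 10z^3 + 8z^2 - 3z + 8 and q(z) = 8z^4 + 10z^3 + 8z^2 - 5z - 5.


Align terms by degree and add:
  -7z^5 + 4z^4 - 10z^3 + 8z^2 - 3z + 8
+ 8z^4 + 10z^3 + 8z^2 - 5z - 5
= -7z^5 + 12z^4 + 16z^2 - 8z + 3


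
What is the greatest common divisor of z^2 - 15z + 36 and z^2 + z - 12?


Factor each:
  z^2 - 15z + 36 = (z - 3)(z - 12)
  z^2 + z - 12 = (z - 3)(z + 4)
Common monic factor: z - 3


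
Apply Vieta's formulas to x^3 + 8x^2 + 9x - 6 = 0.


Monic cubic x^3+bx^2+cx+d=0: sum=-b, pairwise sum=c, product=-d.
b=8, c=9, d=-6
r1+r2+r3 = -8
r1r2+r1r3+r2r3 = 9
r1r2r3 = 6


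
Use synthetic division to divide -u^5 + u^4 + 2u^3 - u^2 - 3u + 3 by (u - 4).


Synthetic division with c = 4. Coefficients: -1, 1, 2, -1, -3, 3
Bring down -1.
  -1 * 4 = -4; -4 + 1 = -3
  -3 * 4 = -12; -12 + 2 = -10
  -10 * 4 = -40; -40 - 1 = -41
  -41 * 4 = -164; -164 - 3 = -167
  -167 * 4 = -668; -668 + 3 = -665
Quotient: -u^4 - 3u^3 - 10u^2 - 41u - 167, Remainder: -665


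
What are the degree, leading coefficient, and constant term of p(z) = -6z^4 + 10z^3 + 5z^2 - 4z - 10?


Highest power of z is 4, with coefficient -6. Constant term is -10.
Degree = 4, leading coefficient = -6, constant term = -10


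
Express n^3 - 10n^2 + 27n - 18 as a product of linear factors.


Try integer roots (divisors of -18). n=1: p(1)=0.
Divide out (n - 1): quotient is n^2 - 9n + 18.
Factor the quadratic: (n - 3)(n - 6)
Result: (n - 1)(n - 3)(n - 6)


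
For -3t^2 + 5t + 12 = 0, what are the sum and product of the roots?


For at^2+bt+c=0: sum = -b/a, product = c/a.
a=-3, b=5, c=12
Sum = -(5)/-3 = 5/3
Product = (12)/-3 = -4


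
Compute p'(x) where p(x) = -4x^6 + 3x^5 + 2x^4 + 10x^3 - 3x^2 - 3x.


Apply the power rule term by term:
  d/dx(-4x^6) = -24x^5
  d/dx(3x^5) = 15x^4
  d/dx(2x^4) = 8x^3
  d/dx(10x^3) = 30x^2
  d/dx(-3x^2) = -6x
  d/dx(-3x) = -3
p'(x) = -24x^5 + 15x^4 + 8x^3 + 30x^2 - 6x - 3


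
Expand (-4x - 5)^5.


Expand (-4x - 5)^5 by repeated multiplication:
  (-4x - 5)^2 = 16x^2 + 40x + 25
  (-4x - 5)^3 = -64x^3 - 240x^2 - 300x - 125
  (-4x - 5)^4 = 256x^4 + 1280x^3 + 2400x^2 + 2000x + 625
= -1024x^5 - 6400x^4 - 16000x^3 - 20000x^2 - 12500x - 3125


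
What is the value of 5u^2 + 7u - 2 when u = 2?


Using direct substitution:
  5 * (2)^2 = 20
  7 * (2)^1 = 14
  constant: -2
Sum = 20 + 14 - 2 = 32


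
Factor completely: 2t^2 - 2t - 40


Roots satisfy r1 + r2 = -b/a = 1 and r1*r2 = c/a = -20.
So r1 = 5, r2 = -4.
2t^2 - 2t - 40 = 2(t - r1)(t - r2) = 2(t - 5)(t + 4)


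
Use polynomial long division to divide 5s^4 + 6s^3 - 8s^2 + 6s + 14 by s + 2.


(5s^4 + 6s^3 - 8s^2 + 6s + 14) / (s + 2)
Step 1: 5s^3 * (s + 2) = 5s^4 + 10s^3; subtract.
Step 2: -4s^2 * (s + 2) = -4s^3 - 8s^2; subtract.
Step 3: 0 * (s + 2) = 0; subtract.
Step 4: 6 * (s + 2) = 6s + 12; subtract.
Quotient: 5s^3 - 4s^2 + 6, Remainder: 2


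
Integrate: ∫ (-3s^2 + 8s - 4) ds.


Reverse power rule on each term:
  ∫ -3s^2 ds = -s^3
  ∫ 8s ds = 4s^2
  ∫ -4 ds = -4s
F(s) = -s^3 + 4s^2 - 4s + C


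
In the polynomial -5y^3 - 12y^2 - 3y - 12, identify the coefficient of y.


Read off the coefficient of y: -3


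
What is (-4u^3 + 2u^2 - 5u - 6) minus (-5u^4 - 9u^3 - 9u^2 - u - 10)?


Distribute the minus sign:
  (-4u^3 + 2u^2 - 5u - 6)
- (-5u^4 - 9u^3 - 9u^2 - u - 10)
Negate second polynomial: 5u^4 + 9u^3 + 9u^2 + u + 10
Add: 5u^4 + 5u^3 + 11u^2 - 4u + 4


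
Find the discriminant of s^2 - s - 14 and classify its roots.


D = b^2 - 4ac = (-1)^2 - 4(1)(-14) = 1 + 56 = 57
Since D > 0: two distinct irrational roots


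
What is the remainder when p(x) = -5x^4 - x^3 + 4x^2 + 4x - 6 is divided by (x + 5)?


By the Remainder Theorem, the remainder equals p(-5):
  -5*(-5)^4 = -3125
  -1*(-5)^3 = 125
  4*(-5)^2 = 100
  4*(-5)^1 = -20
  constant: -6
Sum: -3125 + 125 + 100 - 20 - 6 = -2926


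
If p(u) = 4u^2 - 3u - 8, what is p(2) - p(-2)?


p(2) = 2
p(-2) = 14
p(2) - p(-2) = 2 - 14 = -12


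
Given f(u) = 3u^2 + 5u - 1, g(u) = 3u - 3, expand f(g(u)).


Substitute g(u) into f:
f(g(u)) = 3*(3u - 3)^2 + 5*(3u - 3) + (-1)
(3u - 3)^2 = 9u^2 - 18u + 9
Expand and combine: 27u^2 - 39u + 11


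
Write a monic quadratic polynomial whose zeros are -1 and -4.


p(y) = (y + 1)(y + 4)
Expand: y^2 + 5y + 4


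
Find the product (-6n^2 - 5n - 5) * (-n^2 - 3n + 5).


Distribute each term of the first polynomial:
  (-6n^2)(-n^2 - 3n + 5) = 6n^4 + 18n^3 - 30n^2
  (-5n)(-n^2 - 3n + 5) = 5n^3 + 15n^2 - 25n
  (-5)(-n^2 - 3n + 5) = 5n^2 + 15n - 25
Sum: 6n^4 + 23n^3 - 10n^2 - 10n - 25


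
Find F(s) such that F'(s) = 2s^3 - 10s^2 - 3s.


Reverse power rule on each term:
  ∫ 2s^3 ds = (1/2)s^4
  ∫ -10s^2 ds = -(10/3)s^3
  ∫ -3s ds = -(3/2)s^2
F(s) = (1/2)s^4 - (10/3)s^3 - (3/2)s^2 + C


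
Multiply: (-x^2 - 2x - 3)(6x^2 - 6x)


Distribute each term of the first polynomial:
  (-x^2)(6x^2 - 6x) = -6x^4 + 6x^3
  (-2x)(6x^2 - 6x) = -12x^3 + 12x^2
  (-3)(6x^2 - 6x) = -18x^2 + 18x
Sum: -6x^4 - 6x^3 - 6x^2 + 18x


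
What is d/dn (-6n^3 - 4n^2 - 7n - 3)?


Apply the power rule term by term:
  d/dn(-6n^3) = -18n^2
  d/dn(-4n^2) = -8n
  d/dn(-7n) = -7
  d/dn(-3) = 0
p'(n) = -18n^2 - 8n - 7


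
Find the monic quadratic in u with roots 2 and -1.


p(u) = (u - 2)(u + 1)
Expand: u^2 - u - 2


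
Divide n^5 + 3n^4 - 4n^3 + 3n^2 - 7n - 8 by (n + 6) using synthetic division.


Synthetic division with c = -6. Coefficients: 1, 3, -4, 3, -7, -8
Bring down 1.
  1 * -6 = -6; -6 + 3 = -3
  -3 * -6 = 18; 18 - 4 = 14
  14 * -6 = -84; -84 + 3 = -81
  -81 * -6 = 486; 486 - 7 = 479
  479 * -6 = -2874; -2874 - 8 = -2882
Quotient: n^4 - 3n^3 + 14n^2 - 81n + 479, Remainder: -2882


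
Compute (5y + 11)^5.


Expand (5y + 11)^5 by repeated multiplication:
  (5y + 11)^2 = 25y^2 + 110y + 121
  (5y + 11)^3 = 125y^3 + 825y^2 + 1815y + 1331
  (5y + 11)^4 = 625y^4 + 5500y^3 + 18150y^2 + 26620y + 14641
= 3125y^5 + 34375y^4 + 151250y^3 + 332750y^2 + 366025y + 161051


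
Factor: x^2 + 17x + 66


Roots satisfy r1 + r2 = -b/a = -17 and r1*r2 = c/a = 66.
So r1 = -11, r2 = -6.
x^2 + 17x + 66 = (x - r1)(x - r2) = (x + 11)(x + 6)


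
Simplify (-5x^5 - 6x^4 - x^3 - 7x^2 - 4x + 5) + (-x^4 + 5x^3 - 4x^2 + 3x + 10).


Align terms by degree and add:
  -5x^5 - 6x^4 - x^3 - 7x^2 - 4x + 5
  -x^4 + 5x^3 - 4x^2 + 3x + 10
= -5x^5 - 7x^4 + 4x^3 - 11x^2 - x + 15


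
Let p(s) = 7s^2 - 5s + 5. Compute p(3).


Using direct substitution:
  7 * (3)^2 = 63
  -5 * (3)^1 = -15
  constant: 5
Sum = 63 - 15 + 5 = 53


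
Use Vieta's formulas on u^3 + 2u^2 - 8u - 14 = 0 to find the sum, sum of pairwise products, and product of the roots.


Monic cubic u^3+bu^2+cu+d=0: sum=-b, pairwise sum=c, product=-d.
b=2, c=-8, d=-14
r1+r2+r3 = -2
r1r2+r1r3+r2r3 = -8
r1r2r3 = 14


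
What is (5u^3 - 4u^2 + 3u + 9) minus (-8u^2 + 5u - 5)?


Distribute the minus sign:
  (5u^3 - 4u^2 + 3u + 9)
- (-8u^2 + 5u - 5)
Negate second polynomial: 8u^2 - 5u + 5
Add: 5u^3 + 4u^2 - 2u + 14


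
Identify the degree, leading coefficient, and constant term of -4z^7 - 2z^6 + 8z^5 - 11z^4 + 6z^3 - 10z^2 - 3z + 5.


Highest power of z is 7, with coefficient -4. Constant term is 5.
Degree = 7, leading coefficient = -4, constant term = 5


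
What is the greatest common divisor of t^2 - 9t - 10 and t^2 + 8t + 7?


Factor each:
  t^2 - 9t - 10 = (t + 1)(t - 10)
  t^2 + 8t + 7 = (t + 1)(t + 7)
Common monic factor: t + 1


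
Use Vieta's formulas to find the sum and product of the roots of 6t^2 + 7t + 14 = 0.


For at^2+bt+c=0: sum = -b/a, product = c/a.
a=6, b=7, c=14
Sum = -(7)/6 = -7/6
Product = (14)/6 = 7/3


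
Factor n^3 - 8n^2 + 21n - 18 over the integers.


Try integer roots (divisors of -18). n=3: p(3)=0.
Divide out (n - 3): quotient is n^2 - 5n + 6.
Factor the quadratic: (n - 3)(n - 2)
Result: (n - 3)(n - 3)(n - 2)


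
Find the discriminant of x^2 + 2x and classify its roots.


D = b^2 - 4ac = (2)^2 - 4(1)(0) = 4 = 4
Since D > 0: two distinct rational roots


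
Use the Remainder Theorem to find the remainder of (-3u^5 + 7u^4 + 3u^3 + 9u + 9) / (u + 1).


By the Remainder Theorem, the remainder equals p(-1):
  -3*(-1)^5 = 3
  7*(-1)^4 = 7
  3*(-1)^3 = -3
  0*(-1)^2 = 0
  9*(-1)^1 = -9
  constant: 9
Sum: 3 + 7 - 3 + 0 - 9 + 9 = 7


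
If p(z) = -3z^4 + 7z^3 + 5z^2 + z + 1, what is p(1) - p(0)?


p(1) = 11
p(0) = 1
p(1) - p(0) = 11 - 1 = 10


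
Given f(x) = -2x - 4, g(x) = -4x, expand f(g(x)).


Substitute g(x) into f:
f(g(x)) = -2*(-4x) + (-4)
Expand and combine: 8x - 4


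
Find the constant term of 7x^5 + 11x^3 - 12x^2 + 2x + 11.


Read off the constant term: 11


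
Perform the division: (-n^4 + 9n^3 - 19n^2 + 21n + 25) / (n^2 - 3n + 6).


(-n^4 + 9n^3 - 19n^2 + 21n + 25) / (n^2 - 3n + 6)
Step 1: -n^2 * (n^2 - 3n + 6) = -n^4 + 3n^3 - 6n^2; subtract.
Step 2: 6n * (n^2 - 3n + 6) = 6n^3 - 18n^2 + 36n; subtract.
Step 3: 5 * (n^2 - 3n + 6) = 5n^2 - 15n + 30; subtract.
Quotient: -n^2 + 6n + 5, Remainder: -5


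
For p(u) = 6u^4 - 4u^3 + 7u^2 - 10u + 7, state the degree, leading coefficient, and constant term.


Highest power of u is 4, with coefficient 6. Constant term is 7.
Degree = 4, leading coefficient = 6, constant term = 7


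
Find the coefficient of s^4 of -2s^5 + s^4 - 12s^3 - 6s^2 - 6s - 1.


Read off the coefficient of s^4: 1


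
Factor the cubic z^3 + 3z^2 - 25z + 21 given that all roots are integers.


Try integer roots (divisors of 21). z=-7: p(-7)=0.
Divide out (z + 7): quotient is z^2 - 4z + 3.
Factor the quadratic: (z - 3)(z - 1)
Result: (z + 7)(z - 3)(z - 1)


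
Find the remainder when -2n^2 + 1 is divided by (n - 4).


By the Remainder Theorem, the remainder equals p(4):
  -2*(4)^2 = -32
  0*(4)^1 = 0
  constant: 1
Sum: -32 + 0 + 1 = -31


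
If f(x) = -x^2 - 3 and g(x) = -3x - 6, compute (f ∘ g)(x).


Substitute g(x) into f:
f(g(x)) = -1*(-3x - 6)^2 + (-3)
(-3x - 6)^2 = 9x^2 + 36x + 36
Expand and combine: -9x^2 - 36x - 39


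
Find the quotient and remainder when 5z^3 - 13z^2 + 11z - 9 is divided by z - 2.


(5z^3 - 13z^2 + 11z - 9) / (z - 2)
Step 1: 5z^2 * (z - 2) = 5z^3 - 10z^2; subtract.
Step 2: -3z * (z - 2) = -3z^2 + 6z; subtract.
Step 3: 5 * (z - 2) = 5z - 10; subtract.
Quotient: 5z^2 - 3z + 5, Remainder: 1


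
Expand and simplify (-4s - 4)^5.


Expand (-4s - 4)^5 by repeated multiplication:
  (-4s - 4)^2 = 16s^2 + 32s + 16
  (-4s - 4)^3 = -64s^3 - 192s^2 - 192s - 64
  (-4s - 4)^4 = 256s^4 + 1024s^3 + 1536s^2 + 1024s + 256
= -1024s^5 - 5120s^4 - 10240s^3 - 10240s^2 - 5120s - 1024


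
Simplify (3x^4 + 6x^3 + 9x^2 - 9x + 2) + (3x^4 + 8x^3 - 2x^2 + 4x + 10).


Align terms by degree and add:
  3x^4 + 6x^3 + 9x^2 - 9x + 2
+ 3x^4 + 8x^3 - 2x^2 + 4x + 10
= 6x^4 + 14x^3 + 7x^2 - 5x + 12


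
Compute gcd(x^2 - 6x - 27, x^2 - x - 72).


Factor each:
  x^2 - 6x - 27 = (x - 9)(x + 3)
  x^2 - x - 72 = (x - 9)(x + 8)
Common monic factor: x - 9


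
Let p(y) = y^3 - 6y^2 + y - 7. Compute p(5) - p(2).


p(5) = -27
p(2) = -21
p(5) - p(2) = -27 + 21 = -6


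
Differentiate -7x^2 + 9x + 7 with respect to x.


Apply the power rule term by term:
  d/dx(-7x^2) = -14x
  d/dx(9x) = 9
  d/dx(7) = 0
p'(x) = -14x + 9


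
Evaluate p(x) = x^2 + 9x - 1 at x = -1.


Using direct substitution:
  1 * (-1)^2 = 1
  9 * (-1)^1 = -9
  constant: -1
Sum = 1 - 9 - 1 = -9


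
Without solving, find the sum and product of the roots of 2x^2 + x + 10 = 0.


For ax^2+bx+c=0: sum = -b/a, product = c/a.
a=2, b=1, c=10
Sum = -(1)/2 = -1/2
Product = (10)/2 = 5


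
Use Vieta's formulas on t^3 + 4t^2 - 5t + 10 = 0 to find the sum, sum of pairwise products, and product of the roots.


Monic cubic t^3+bt^2+ct+d=0: sum=-b, pairwise sum=c, product=-d.
b=4, c=-5, d=10
r1+r2+r3 = -4
r1r2+r1r3+r2r3 = -5
r1r2r3 = -10


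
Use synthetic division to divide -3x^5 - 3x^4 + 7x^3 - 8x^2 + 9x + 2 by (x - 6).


Synthetic division with c = 6. Coefficients: -3, -3, 7, -8, 9, 2
Bring down -3.
  -3 * 6 = -18; -18 - 3 = -21
  -21 * 6 = -126; -126 + 7 = -119
  -119 * 6 = -714; -714 - 8 = -722
  -722 * 6 = -4332; -4332 + 9 = -4323
  -4323 * 6 = -25938; -25938 + 2 = -25936
Quotient: -3x^4 - 21x^3 - 119x^2 - 722x - 4323, Remainder: -25936


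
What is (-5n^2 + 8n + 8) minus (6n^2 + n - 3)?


Distribute the minus sign:
  (-5n^2 + 8n + 8)
- (6n^2 + n - 3)
Negate second polynomial: -6n^2 - n + 3
Add: -11n^2 + 7n + 11


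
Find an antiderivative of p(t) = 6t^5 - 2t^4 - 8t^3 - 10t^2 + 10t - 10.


Reverse power rule on each term:
  ∫ 6t^5 dt = t^6
  ∫ -2t^4 dt = -(2/5)t^5
  ∫ -8t^3 dt = -2t^4
  ∫ -10t^2 dt = -(10/3)t^3
  ∫ 10t dt = 5t^2
  ∫ -10 dt = -10t
F(t) = t^6 - (2/5)t^5 - 2t^4 - (10/3)t^3 + 5t^2 - 10t + C


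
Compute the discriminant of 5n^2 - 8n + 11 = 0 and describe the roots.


D = b^2 - 4ac = (-8)^2 - 4(5)(11) = 64 - 220 = -156
Since D < 0: two complex conjugate roots (no real roots)


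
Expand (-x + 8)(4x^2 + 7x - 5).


Distribute each term of the first polynomial:
  (-x)(4x^2 + 7x - 5) = -4x^3 - 7x^2 + 5x
  (8)(4x^2 + 7x - 5) = 32x^2 + 56x - 40
Sum: -4x^3 + 25x^2 + 61x - 40


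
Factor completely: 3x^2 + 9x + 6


Roots satisfy r1 + r2 = -b/a = -3 and r1*r2 = c/a = 2.
So r1 = -1, r2 = -2.
3x^2 + 9x + 6 = 3(x - r1)(x - r2) = 3(x + 1)(x + 2)


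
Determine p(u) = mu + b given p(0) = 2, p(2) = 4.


p(u) = mu + b. Using p(0)=2, p(2)=4:
m = (2 - 4)/(0 - 2) = -2/-2 = 1
b = 2 - m*(0) = 2 = 2
p(u) = u + 2


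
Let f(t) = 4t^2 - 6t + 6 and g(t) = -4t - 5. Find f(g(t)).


Substitute g(t) into f:
f(g(t)) = 4*(-4t - 5)^2 + (-6)*(-4t - 5) + 6
(-4t - 5)^2 = 16t^2 + 40t + 25
Expand and combine: 64t^2 + 184t + 136


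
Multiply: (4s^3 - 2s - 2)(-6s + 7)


Distribute each term of the first polynomial:
  (4s^3)(-6s + 7) = -24s^4 + 28s^3
  (-2s)(-6s + 7) = 12s^2 - 14s
  (-2)(-6s + 7) = 12s - 14
Sum: -24s^4 + 28s^3 + 12s^2 - 2s - 14


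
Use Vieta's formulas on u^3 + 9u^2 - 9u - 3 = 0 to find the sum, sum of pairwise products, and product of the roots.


Monic cubic u^3+bu^2+cu+d=0: sum=-b, pairwise sum=c, product=-d.
b=9, c=-9, d=-3
r1+r2+r3 = -9
r1r2+r1r3+r2r3 = -9
r1r2r3 = 3


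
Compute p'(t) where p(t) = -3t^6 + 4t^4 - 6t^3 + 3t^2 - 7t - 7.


Apply the power rule term by term:
  d/dt(-3t^6) = -18t^5
  d/dt(4t^4) = 16t^3
  d/dt(-6t^3) = -18t^2
  d/dt(3t^2) = 6t
  d/dt(-7t) = -7
  d/dt(-7) = 0
p'(t) = -18t^5 + 16t^3 - 18t^2 + 6t - 7


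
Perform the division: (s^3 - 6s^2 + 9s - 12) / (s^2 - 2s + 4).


(s^3 - 6s^2 + 9s - 12) / (s^2 - 2s + 4)
Step 1: s * (s^2 - 2s + 4) = s^3 - 2s^2 + 4s; subtract.
Step 2: -4 * (s^2 - 2s + 4) = -4s^2 + 8s - 16; subtract.
Quotient: s - 4, Remainder: -3s + 4


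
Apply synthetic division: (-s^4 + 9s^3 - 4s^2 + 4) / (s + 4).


Synthetic division with c = -4. Coefficients: -1, 9, -4, 0, 4
Bring down -1.
  -1 * -4 = 4; 4 + 9 = 13
  13 * -4 = -52; -52 - 4 = -56
  -56 * -4 = 224; 224 + 0 = 224
  224 * -4 = -896; -896 + 4 = -892
Quotient: -s^3 + 13s^2 - 56s + 224, Remainder: -892


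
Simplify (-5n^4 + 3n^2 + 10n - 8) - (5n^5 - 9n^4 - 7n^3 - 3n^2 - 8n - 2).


Distribute the minus sign:
  (-5n^4 + 3n^2 + 10n - 8)
- (5n^5 - 9n^4 - 7n^3 - 3n^2 - 8n - 2)
Negate second polynomial: -5n^5 + 9n^4 + 7n^3 + 3n^2 + 8n + 2
Add: -5n^5 + 4n^4 + 7n^3 + 6n^2 + 18n - 6


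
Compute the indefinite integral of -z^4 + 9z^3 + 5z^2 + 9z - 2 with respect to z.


Reverse power rule on each term:
  ∫ -z^4 dz = -(1/5)z^5
  ∫ 9z^3 dz = (9/4)z^4
  ∫ 5z^2 dz = (5/3)z^3
  ∫ 9z dz = (9/2)z^2
  ∫ -2 dz = -2z
F(z) = -(1/5)z^5 + (9/4)z^4 + (5/3)z^3 + (9/2)z^2 - 2z + C


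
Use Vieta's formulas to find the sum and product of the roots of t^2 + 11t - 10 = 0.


For at^2+bt+c=0: sum = -b/a, product = c/a.
a=1, b=11, c=-10
Sum = -(11)/1 = -11
Product = (-10)/1 = -10


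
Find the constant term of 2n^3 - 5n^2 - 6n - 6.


Read off the constant term: -6


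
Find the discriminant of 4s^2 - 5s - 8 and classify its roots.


D = b^2 - 4ac = (-5)^2 - 4(4)(-8) = 25 + 128 = 153
Since D > 0: two distinct irrational roots


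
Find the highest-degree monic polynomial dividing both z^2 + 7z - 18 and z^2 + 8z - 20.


Factor each:
  z^2 + 7z - 18 = (z - 2)(z + 9)
  z^2 + 8z - 20 = (z - 2)(z + 10)
Common monic factor: z - 2


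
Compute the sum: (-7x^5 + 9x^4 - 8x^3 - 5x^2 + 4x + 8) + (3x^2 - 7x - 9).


Align terms by degree and add:
  -7x^5 + 9x^4 - 8x^3 - 5x^2 + 4x + 8
+ 3x^2 - 7x - 9
= -7x^5 + 9x^4 - 8x^3 - 2x^2 - 3x - 1


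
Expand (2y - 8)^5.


Expand (2y - 8)^5 by repeated multiplication:
  (2y - 8)^2 = 4y^2 - 32y + 64
  (2y - 8)^3 = 8y^3 - 96y^2 + 384y - 512
  (2y - 8)^4 = 16y^4 - 256y^3 + 1536y^2 - 4096y + 4096
= 32y^5 - 640y^4 + 5120y^3 - 20480y^2 + 40960y - 32768


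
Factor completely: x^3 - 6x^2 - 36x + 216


Try integer roots (divisors of 216). x=-6: p(-6)=0.
Divide out (x + 6): quotient is x^2 - 12x + 36.
Factor the quadratic: (x - 6)(x - 6)
Result: (x + 6)(x - 6)(x - 6)


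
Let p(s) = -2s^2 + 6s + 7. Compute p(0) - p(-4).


p(0) = 7
p(-4) = -49
p(0) - p(-4) = 7 + 49 = 56


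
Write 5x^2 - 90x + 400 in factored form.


Roots satisfy r1 + r2 = -b/a = 18 and r1*r2 = c/a = 80.
So r1 = 8, r2 = 10.
5x^2 - 90x + 400 = 5(x - r1)(x - r2) = 5(x - 8)(x - 10)


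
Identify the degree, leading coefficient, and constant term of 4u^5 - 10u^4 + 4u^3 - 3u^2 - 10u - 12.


Highest power of u is 5, with coefficient 4. Constant term is -12.
Degree = 5, leading coefficient = 4, constant term = -12


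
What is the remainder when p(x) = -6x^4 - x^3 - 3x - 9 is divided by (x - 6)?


By the Remainder Theorem, the remainder equals p(6):
  -6*(6)^4 = -7776
  -1*(6)^3 = -216
  0*(6)^2 = 0
  -3*(6)^1 = -18
  constant: -9
Sum: -7776 - 216 + 0 - 18 - 9 = -8019


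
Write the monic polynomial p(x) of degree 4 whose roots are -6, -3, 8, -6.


p(x) = (x + 6)(x + 3)(x - 8)(x + 6)
Expand: x^4 + 7x^3 - 48x^2 - 468x - 864


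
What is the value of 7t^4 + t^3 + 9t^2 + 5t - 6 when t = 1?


Using direct substitution:
  7 * (1)^4 = 7
  1 * (1)^3 = 1
  9 * (1)^2 = 9
  5 * (1)^1 = 5
  constant: -6
Sum = 7 + 1 + 9 + 5 - 6 = 16


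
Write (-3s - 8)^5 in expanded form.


Expand (-3s - 8)^5 by repeated multiplication:
  (-3s - 8)^2 = 9s^2 + 48s + 64
  (-3s - 8)^3 = -27s^3 - 216s^2 - 576s - 512
  (-3s - 8)^4 = 81s^4 + 864s^3 + 3456s^2 + 6144s + 4096
= -243s^5 - 3240s^4 - 17280s^3 - 46080s^2 - 61440s - 32768


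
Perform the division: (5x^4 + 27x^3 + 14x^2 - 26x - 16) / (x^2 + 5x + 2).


(5x^4 + 27x^3 + 14x^2 - 26x - 16) / (x^2 + 5x + 2)
Step 1: 5x^2 * (x^2 + 5x + 2) = 5x^4 + 25x^3 + 10x^2; subtract.
Step 2: 2x * (x^2 + 5x + 2) = 2x^3 + 10x^2 + 4x; subtract.
Step 3: -6 * (x^2 + 5x + 2) = -6x^2 - 30x - 12; subtract.
Quotient: 5x^2 + 2x - 6, Remainder: -4


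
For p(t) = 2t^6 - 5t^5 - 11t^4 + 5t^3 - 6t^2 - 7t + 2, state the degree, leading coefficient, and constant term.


Highest power of t is 6, with coefficient 2. Constant term is 2.
Degree = 6, leading coefficient = 2, constant term = 2


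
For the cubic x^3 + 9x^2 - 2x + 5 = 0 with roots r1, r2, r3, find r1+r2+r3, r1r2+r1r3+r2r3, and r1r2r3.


Monic cubic x^3+bx^2+cx+d=0: sum=-b, pairwise sum=c, product=-d.
b=9, c=-2, d=5
r1+r2+r3 = -9
r1r2+r1r3+r2r3 = -2
r1r2r3 = -5


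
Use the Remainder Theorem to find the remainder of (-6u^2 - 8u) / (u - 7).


By the Remainder Theorem, the remainder equals p(7):
  -6*(7)^2 = -294
  -8*(7)^1 = -56
  constant: 0
Sum: -294 - 56 + 0 = -350


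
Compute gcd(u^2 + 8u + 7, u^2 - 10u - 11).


Factor each:
  u^2 + 8u + 7 = (u + 1)(u + 7)
  u^2 - 10u - 11 = (u + 1)(u - 11)
Common monic factor: u + 1


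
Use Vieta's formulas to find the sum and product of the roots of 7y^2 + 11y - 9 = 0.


For ay^2+by+c=0: sum = -b/a, product = c/a.
a=7, b=11, c=-9
Sum = -(11)/7 = -11/7
Product = (-9)/7 = -9/7


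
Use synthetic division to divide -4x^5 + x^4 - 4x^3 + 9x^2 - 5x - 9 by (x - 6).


Synthetic division with c = 6. Coefficients: -4, 1, -4, 9, -5, -9
Bring down -4.
  -4 * 6 = -24; -24 + 1 = -23
  -23 * 6 = -138; -138 - 4 = -142
  -142 * 6 = -852; -852 + 9 = -843
  -843 * 6 = -5058; -5058 - 5 = -5063
  -5063 * 6 = -30378; -30378 - 9 = -30387
Quotient: -4x^4 - 23x^3 - 142x^2 - 843x - 5063, Remainder: -30387


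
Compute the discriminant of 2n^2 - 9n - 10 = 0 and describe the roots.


D = b^2 - 4ac = (-9)^2 - 4(2)(-10) = 81 + 80 = 161
Since D > 0: two distinct irrational roots


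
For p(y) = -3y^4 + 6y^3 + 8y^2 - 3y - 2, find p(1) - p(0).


p(1) = 6
p(0) = -2
p(1) - p(0) = 6 + 2 = 8


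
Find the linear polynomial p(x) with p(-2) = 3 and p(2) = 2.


p(x) = mx + b. Using p(-2)=3, p(2)=2:
m = (3 - 2)/(-2 - 2) = 1/-4 = -1/4
b = 3 - m*(-2) = 3 - 1/2 = 5/2
p(x) = -(1/4)x + (5/2)


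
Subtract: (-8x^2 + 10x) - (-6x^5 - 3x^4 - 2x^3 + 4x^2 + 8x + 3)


Distribute the minus sign:
  (-8x^2 + 10x)
- (-6x^5 - 3x^4 - 2x^3 + 4x^2 + 8x + 3)
Negate second polynomial: 6x^5 + 3x^4 + 2x^3 - 4x^2 - 8x - 3
Add: 6x^5 + 3x^4 + 2x^3 - 12x^2 + 2x - 3


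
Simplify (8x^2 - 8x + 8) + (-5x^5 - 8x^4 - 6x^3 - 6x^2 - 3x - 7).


Align terms by degree and add:
  8x^2 - 8x + 8
  -5x^5 - 8x^4 - 6x^3 - 6x^2 - 3x - 7
= -5x^5 - 8x^4 - 6x^3 + 2x^2 - 11x + 1


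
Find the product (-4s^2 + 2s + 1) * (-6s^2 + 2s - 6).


Distribute each term of the first polynomial:
  (-4s^2)(-6s^2 + 2s - 6) = 24s^4 - 8s^3 + 24s^2
  (2s)(-6s^2 + 2s - 6) = -12s^3 + 4s^2 - 12s
  (1)(-6s^2 + 2s - 6) = -6s^2 + 2s - 6
Sum: 24s^4 - 20s^3 + 22s^2 - 10s - 6


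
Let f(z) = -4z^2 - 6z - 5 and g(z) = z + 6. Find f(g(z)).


Substitute g(z) into f:
f(g(z)) = -4*(z + 6)^2 + (-6)*(z + 6) + (-5)
(z + 6)^2 = z^2 + 12z + 36
Expand and combine: -4z^2 - 54z - 185


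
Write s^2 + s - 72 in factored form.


Roots satisfy r1 + r2 = -b/a = -1 and r1*r2 = c/a = -72.
So r1 = 8, r2 = -9.
s^2 + s - 72 = (s - r1)(s - r2) = (s - 8)(s + 9)


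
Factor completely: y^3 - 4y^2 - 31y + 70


Try integer roots (divisors of 70). y=7: p(7)=0.
Divide out (y - 7): quotient is y^2 + 3y - 10.
Factor the quadratic: (y - 2)(y + 5)
Result: (y - 7)(y - 2)(y + 5)


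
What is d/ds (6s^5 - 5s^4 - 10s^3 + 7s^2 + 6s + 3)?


Apply the power rule term by term:
  d/ds(6s^5) = 30s^4
  d/ds(-5s^4) = -20s^3
  d/ds(-10s^3) = -30s^2
  d/ds(7s^2) = 14s
  d/ds(6s) = 6
  d/ds(3) = 0
p'(s) = 30s^4 - 20s^3 - 30s^2 + 14s + 6


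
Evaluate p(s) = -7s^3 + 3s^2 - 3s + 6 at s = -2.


Using direct substitution:
  -7 * (-2)^3 = 56
  3 * (-2)^2 = 12
  -3 * (-2)^1 = 6
  constant: 6
Sum = 56 + 12 + 6 + 6 = 80


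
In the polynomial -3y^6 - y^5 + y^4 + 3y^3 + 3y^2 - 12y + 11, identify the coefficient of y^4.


Read off the coefficient of y^4: 1


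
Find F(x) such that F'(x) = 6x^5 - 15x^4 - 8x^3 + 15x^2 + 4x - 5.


Reverse power rule on each term:
  ∫ 6x^5 dx = x^6
  ∫ -15x^4 dx = -3x^5
  ∫ -8x^3 dx = -2x^4
  ∫ 15x^2 dx = 5x^3
  ∫ 4x dx = 2x^2
  ∫ -5 dx = -5x
F(x) = x^6 - 3x^5 - 2x^4 + 5x^3 + 2x^2 - 5x + C


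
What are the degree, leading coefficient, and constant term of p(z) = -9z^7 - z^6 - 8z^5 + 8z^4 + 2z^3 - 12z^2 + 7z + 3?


Highest power of z is 7, with coefficient -9. Constant term is 3.
Degree = 7, leading coefficient = -9, constant term = 3


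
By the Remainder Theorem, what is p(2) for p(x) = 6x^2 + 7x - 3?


By the Remainder Theorem, the remainder equals p(2):
  6*(2)^2 = 24
  7*(2)^1 = 14
  constant: -3
Sum: 24 + 14 - 3 = 35


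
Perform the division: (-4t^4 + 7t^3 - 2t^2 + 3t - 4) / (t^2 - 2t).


(-4t^4 + 7t^3 - 2t^2 + 3t - 4) / (t^2 - 2t)
Step 1: -4t^2 * (t^2 - 2t) = -4t^4 + 8t^3; subtract.
Step 2: -t * (t^2 - 2t) = -t^3 + 2t^2; subtract.
Step 3: -4 * (t^2 - 2t) = -4t^2 + 8t; subtract.
Quotient: -4t^2 - t - 4, Remainder: -5t - 4


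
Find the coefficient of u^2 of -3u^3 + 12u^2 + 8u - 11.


Read off the coefficient of u^2: 12


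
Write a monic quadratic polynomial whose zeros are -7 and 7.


p(s) = (s + 7)(s - 7)
Expand: s^2 - 49


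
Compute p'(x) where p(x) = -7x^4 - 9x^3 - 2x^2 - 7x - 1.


Apply the power rule term by term:
  d/dx(-7x^4) = -28x^3
  d/dx(-9x^3) = -27x^2
  d/dx(-2x^2) = -4x
  d/dx(-7x) = -7
  d/dx(-1) = 0
p'(x) = -28x^3 - 27x^2 - 4x - 7


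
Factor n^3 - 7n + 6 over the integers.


Try integer roots (divisors of 6). n=-3: p(-3)=0.
Divide out (n + 3): quotient is n^2 - 3n + 2.
Factor the quadratic: (n - 1)(n - 2)
Result: (n + 3)(n - 1)(n - 2)


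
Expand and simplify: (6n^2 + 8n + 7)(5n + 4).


Distribute each term of the first polynomial:
  (6n^2)(5n + 4) = 30n^3 + 24n^2
  (8n)(5n + 4) = 40n^2 + 32n
  (7)(5n + 4) = 35n + 28
Sum: 30n^3 + 64n^2 + 67n + 28


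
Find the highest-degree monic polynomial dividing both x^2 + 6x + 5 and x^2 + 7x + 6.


Factor each:
  x^2 + 6x + 5 = (x + 1)(x + 5)
  x^2 + 7x + 6 = (x + 1)(x + 6)
Common monic factor: x + 1


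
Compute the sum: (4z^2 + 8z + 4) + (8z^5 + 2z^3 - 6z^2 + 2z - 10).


Align terms by degree and add:
  4z^2 + 8z + 4
+ 8z^5 + 2z^3 - 6z^2 + 2z - 10
= 8z^5 + 2z^3 - 2z^2 + 10z - 6


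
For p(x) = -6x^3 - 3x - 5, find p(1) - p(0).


p(1) = -14
p(0) = -5
p(1) - p(0) = -14 + 5 = -9


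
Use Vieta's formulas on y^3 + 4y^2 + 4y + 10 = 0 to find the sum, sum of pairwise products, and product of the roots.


Monic cubic y^3+by^2+cy+d=0: sum=-b, pairwise sum=c, product=-d.
b=4, c=4, d=10
r1+r2+r3 = -4
r1r2+r1r3+r2r3 = 4
r1r2r3 = -10


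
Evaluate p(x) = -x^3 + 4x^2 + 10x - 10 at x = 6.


Using direct substitution:
  -1 * (6)^3 = -216
  4 * (6)^2 = 144
  10 * (6)^1 = 60
  constant: -10
Sum = -216 + 144 + 60 - 10 = -22


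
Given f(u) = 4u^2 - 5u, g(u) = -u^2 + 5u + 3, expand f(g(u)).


Substitute g(u) into f:
f(g(u)) = 4*(-u^2 + 5u + 3)^2 + (-5)*(-u^2 + 5u + 3)
(-u^2 + 5u + 3)^2 = u^4 - 10u^3 + 19u^2 + 30u + 9
Expand and combine: 4u^4 - 40u^3 + 81u^2 + 95u + 21


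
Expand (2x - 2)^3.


Expand (2x - 2)^3 by repeated multiplication:
  (2x - 2)^2 = 4x^2 - 8x + 4
= 8x^3 - 24x^2 + 24x - 8


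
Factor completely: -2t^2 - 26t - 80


Roots satisfy r1 + r2 = -b/a = -13 and r1*r2 = c/a = 40.
So r1 = -5, r2 = -8.
-2t^2 - 26t - 80 = -2(t - r1)(t - r2) = -2(t + 5)(t + 8)


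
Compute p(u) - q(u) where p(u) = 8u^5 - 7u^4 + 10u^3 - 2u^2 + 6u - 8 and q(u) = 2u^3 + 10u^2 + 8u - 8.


Distribute the minus sign:
  (8u^5 - 7u^4 + 10u^3 - 2u^2 + 6u - 8)
- (2u^3 + 10u^2 + 8u - 8)
Negate second polynomial: -2u^3 - 10u^2 - 8u + 8
Add: 8u^5 - 7u^4 + 8u^3 - 12u^2 - 2u


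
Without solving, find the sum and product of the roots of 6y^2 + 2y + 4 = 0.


For ay^2+by+c=0: sum = -b/a, product = c/a.
a=6, b=2, c=4
Sum = -(2)/6 = -1/3
Product = (4)/6 = 2/3


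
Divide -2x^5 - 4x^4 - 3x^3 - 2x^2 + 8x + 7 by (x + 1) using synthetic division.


Synthetic division with c = -1. Coefficients: -2, -4, -3, -2, 8, 7
Bring down -2.
  -2 * -1 = 2; 2 - 4 = -2
  -2 * -1 = 2; 2 - 3 = -1
  -1 * -1 = 1; 1 - 2 = -1
  -1 * -1 = 1; 1 + 8 = 9
  9 * -1 = -9; -9 + 7 = -2
Quotient: -2x^4 - 2x^3 - x^2 - x + 9, Remainder: -2


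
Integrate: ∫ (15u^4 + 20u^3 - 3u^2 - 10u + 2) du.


Reverse power rule on each term:
  ∫ 15u^4 du = 3u^5
  ∫ 20u^3 du = 5u^4
  ∫ -3u^2 du = -u^3
  ∫ -10u du = -5u^2
  ∫ 2 du = 2u
F(u) = 3u^5 + 5u^4 - u^3 - 5u^2 + 2u + C


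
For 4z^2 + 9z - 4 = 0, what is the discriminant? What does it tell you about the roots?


D = b^2 - 4ac = (9)^2 - 4(4)(-4) = 81 + 64 = 145
Since D > 0: two distinct irrational roots


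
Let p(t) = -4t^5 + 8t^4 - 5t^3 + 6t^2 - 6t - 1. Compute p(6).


Using direct substitution:
  -4 * (6)^5 = -31104
  8 * (6)^4 = 10368
  -5 * (6)^3 = -1080
  6 * (6)^2 = 216
  -6 * (6)^1 = -36
  constant: -1
Sum = -31104 + 10368 - 1080 + 216 - 36 - 1 = -21637


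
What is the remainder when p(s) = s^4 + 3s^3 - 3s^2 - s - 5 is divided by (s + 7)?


By the Remainder Theorem, the remainder equals p(-7):
  1*(-7)^4 = 2401
  3*(-7)^3 = -1029
  -3*(-7)^2 = -147
  -1*(-7)^1 = 7
  constant: -5
Sum: 2401 - 1029 - 147 + 7 - 5 = 1227


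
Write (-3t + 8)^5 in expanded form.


Expand (-3t + 8)^5 by repeated multiplication:
  (-3t + 8)^2 = 9t^2 - 48t + 64
  (-3t + 8)^3 = -27t^3 + 216t^2 - 576t + 512
  (-3t + 8)^4 = 81t^4 - 864t^3 + 3456t^2 - 6144t + 4096
= -243t^5 + 3240t^4 - 17280t^3 + 46080t^2 - 61440t + 32768


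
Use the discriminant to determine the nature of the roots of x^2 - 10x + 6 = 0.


D = b^2 - 4ac = (-10)^2 - 4(1)(6) = 100 - 24 = 76
Since D > 0: two distinct irrational roots


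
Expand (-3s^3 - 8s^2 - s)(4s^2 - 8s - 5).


Distribute each term of the first polynomial:
  (-3s^3)(4s^2 - 8s - 5) = -12s^5 + 24s^4 + 15s^3
  (-8s^2)(4s^2 - 8s - 5) = -32s^4 + 64s^3 + 40s^2
  (-s)(4s^2 - 8s - 5) = -4s^3 + 8s^2 + 5s
Sum: -12s^5 - 8s^4 + 75s^3 + 48s^2 + 5s


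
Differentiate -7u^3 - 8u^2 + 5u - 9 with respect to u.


Apply the power rule term by term:
  d/du(-7u^3) = -21u^2
  d/du(-8u^2) = -16u
  d/du(5u) = 5
  d/du(-9) = 0
p'(u) = -21u^2 - 16u + 5


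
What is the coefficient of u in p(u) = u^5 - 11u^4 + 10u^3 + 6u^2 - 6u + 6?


Read off the coefficient of u: -6


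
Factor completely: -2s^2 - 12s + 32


Roots satisfy r1 + r2 = -b/a = -6 and r1*r2 = c/a = -16.
So r1 = -8, r2 = 2.
-2s^2 - 12s + 32 = -2(s - r1)(s - r2) = -2(s + 8)(s - 2)


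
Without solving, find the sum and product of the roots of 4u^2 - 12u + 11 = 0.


For au^2+bu+c=0: sum = -b/a, product = c/a.
a=4, b=-12, c=11
Sum = -(-12)/4 = 3
Product = (11)/4 = 11/4


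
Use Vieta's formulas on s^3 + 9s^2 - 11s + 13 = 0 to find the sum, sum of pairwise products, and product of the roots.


Monic cubic s^3+bs^2+cs+d=0: sum=-b, pairwise sum=c, product=-d.
b=9, c=-11, d=13
r1+r2+r3 = -9
r1r2+r1r3+r2r3 = -11
r1r2r3 = -13


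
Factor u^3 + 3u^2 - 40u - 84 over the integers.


Try integer roots (divisors of -84). u=-2: p(-2)=0.
Divide out (u + 2): quotient is u^2 + u - 42.
Factor the quadratic: (u - 6)(u + 7)
Result: (u + 2)(u - 6)(u + 7)


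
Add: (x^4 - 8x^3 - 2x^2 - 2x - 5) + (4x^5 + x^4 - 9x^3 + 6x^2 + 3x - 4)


Align terms by degree and add:
  x^4 - 8x^3 - 2x^2 - 2x - 5
+ 4x^5 + x^4 - 9x^3 + 6x^2 + 3x - 4
= 4x^5 + 2x^4 - 17x^3 + 4x^2 + x - 9


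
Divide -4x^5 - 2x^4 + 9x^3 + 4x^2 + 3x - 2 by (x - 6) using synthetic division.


Synthetic division with c = 6. Coefficients: -4, -2, 9, 4, 3, -2
Bring down -4.
  -4 * 6 = -24; -24 - 2 = -26
  -26 * 6 = -156; -156 + 9 = -147
  -147 * 6 = -882; -882 + 4 = -878
  -878 * 6 = -5268; -5268 + 3 = -5265
  -5265 * 6 = -31590; -31590 - 2 = -31592
Quotient: -4x^4 - 26x^3 - 147x^2 - 878x - 5265, Remainder: -31592
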